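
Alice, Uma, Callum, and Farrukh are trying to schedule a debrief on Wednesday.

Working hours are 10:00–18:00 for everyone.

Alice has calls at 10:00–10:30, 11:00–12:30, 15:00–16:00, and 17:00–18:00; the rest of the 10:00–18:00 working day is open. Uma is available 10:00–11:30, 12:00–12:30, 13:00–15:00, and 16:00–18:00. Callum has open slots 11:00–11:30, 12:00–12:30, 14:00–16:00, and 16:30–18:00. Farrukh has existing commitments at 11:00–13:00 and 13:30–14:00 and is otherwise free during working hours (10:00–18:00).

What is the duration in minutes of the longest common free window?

60 minutes

Alice free within 10:00–18:00: 10:30–11:00, 12:30–15:00, 16:00–17:00.
Farrukh free within 10:00–18:00: 10:00–11:00, 13:00–13:30, 14:00–18:00.
Alice ∩ Uma: 10:30–11:00, 13:00–15:00, 16:00–17:00.
Alice ∩ Uma ∩ Callum: 14:00–15:00, 16:30–17:00.
Alice ∩ Uma ∩ Callum ∩ Farrukh: 14:00–15:00, 16:30–17:00.
Common window lengths: 60, 30 min; longest is 60.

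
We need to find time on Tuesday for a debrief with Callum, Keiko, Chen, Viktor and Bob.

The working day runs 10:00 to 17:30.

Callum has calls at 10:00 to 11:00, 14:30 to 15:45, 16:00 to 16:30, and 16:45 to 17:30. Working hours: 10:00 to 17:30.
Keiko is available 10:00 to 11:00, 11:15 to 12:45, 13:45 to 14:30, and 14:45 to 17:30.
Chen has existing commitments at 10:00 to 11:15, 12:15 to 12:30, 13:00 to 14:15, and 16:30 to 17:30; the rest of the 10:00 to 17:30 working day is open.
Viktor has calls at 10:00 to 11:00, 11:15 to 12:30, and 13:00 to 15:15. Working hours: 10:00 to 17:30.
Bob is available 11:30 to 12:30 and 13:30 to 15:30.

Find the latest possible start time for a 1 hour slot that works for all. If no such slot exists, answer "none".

none

Callum free within 10:00–17:30: 11:00–14:30, 15:45–16:00, 16:30–16:45.
Chen free within 10:00–17:30: 11:15–12:15, 12:30–13:00, 14:15–16:30.
Viktor free within 10:00–17:30: 11:00–11:15, 12:30–13:00, 15:15–17:30.
Callum ∩ Keiko: 11:15–12:45, 13:45–14:30, 15:45–16:00, 16:30–16:45.
Callum ∩ Keiko ∩ Chen: 11:15–12:15, 12:30–12:45, 14:15–14:30, 15:45–16:00.
Callum ∩ Keiko ∩ Chen ∩ Viktor: 12:30–12:45, 15:45–16:00.
Callum ∩ Keiko ∩ Chen ∩ Viktor ∩ Bob: (none).
Windows ≥ 60 min: (none).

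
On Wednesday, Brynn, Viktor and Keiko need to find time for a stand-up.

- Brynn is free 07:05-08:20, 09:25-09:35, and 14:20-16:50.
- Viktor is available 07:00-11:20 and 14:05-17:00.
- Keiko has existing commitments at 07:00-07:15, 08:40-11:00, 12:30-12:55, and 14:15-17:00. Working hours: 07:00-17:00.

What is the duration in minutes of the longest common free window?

Keiko free within 07:00–17:00: 07:15–08:40, 11:00–12:30, 12:55–14:15.
Brynn ∩ Viktor: 07:05–08:20, 09:25–09:35, 14:20–16:50.
Brynn ∩ Viktor ∩ Keiko: 07:15–08:20.
Single common window of 65 minutes.

65 minutes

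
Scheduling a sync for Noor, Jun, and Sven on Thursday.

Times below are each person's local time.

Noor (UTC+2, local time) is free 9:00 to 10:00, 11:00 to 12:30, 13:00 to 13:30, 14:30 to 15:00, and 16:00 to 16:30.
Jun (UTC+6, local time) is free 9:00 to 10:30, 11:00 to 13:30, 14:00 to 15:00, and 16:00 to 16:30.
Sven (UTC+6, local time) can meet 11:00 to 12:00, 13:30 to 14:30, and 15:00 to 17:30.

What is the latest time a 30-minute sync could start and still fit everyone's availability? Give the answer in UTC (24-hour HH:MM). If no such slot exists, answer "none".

10:00

Noor → UTC: 07:00–08:00, 09:00–10:30, 11:00–11:30, 12:30–13:00, 14:00–14:30.
Jun → UTC: 03:00–04:30, 05:00–07:30, 08:00–09:00, 10:00–10:30.
Sven → UTC: 05:00–06:00, 07:30–08:30, 09:00–11:30.
Noor ∩ Jun: 07:00–07:30, 10:00–10:30.
Noor ∩ Jun ∩ Sven: 10:00–10:30.
Windows ≥ 30 min: 10:00–10:30.
Latest start in the last window 10:00–10:30 is 10:30 − 30 min = 10:00.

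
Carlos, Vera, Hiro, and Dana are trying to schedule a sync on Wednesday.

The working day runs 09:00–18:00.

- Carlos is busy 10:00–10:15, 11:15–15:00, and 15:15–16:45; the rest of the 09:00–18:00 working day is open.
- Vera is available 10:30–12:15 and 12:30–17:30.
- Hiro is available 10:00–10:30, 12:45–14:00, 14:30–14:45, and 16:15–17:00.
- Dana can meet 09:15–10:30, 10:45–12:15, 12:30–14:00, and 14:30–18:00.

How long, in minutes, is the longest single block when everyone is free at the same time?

Carlos free within 09:00–18:00: 09:00–10:00, 10:15–11:15, 15:00–15:15, 16:45–18:00.
Carlos ∩ Vera: 10:30–11:15, 15:00–15:15, 16:45–17:30.
Carlos ∩ Vera ∩ Hiro: 16:45–17:00.
Carlos ∩ Vera ∩ Hiro ∩ Dana: 16:45–17:00.
Single common window of 15 minutes.

15 minutes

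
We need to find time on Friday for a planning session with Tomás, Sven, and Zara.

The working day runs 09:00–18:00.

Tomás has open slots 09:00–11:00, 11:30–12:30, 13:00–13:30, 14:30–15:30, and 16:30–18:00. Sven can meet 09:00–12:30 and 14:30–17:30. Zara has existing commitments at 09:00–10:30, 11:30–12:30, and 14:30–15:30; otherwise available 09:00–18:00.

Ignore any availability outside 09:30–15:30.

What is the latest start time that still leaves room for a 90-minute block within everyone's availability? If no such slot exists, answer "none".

none

Zara free within 09:00–18:00: 10:30–11:30, 12:30–14:30, 15:30–18:00.
Tomás ∩ Sven: 09:00–11:00, 11:30–12:30, 14:30–15:30, 16:30–17:30.
Tomás ∩ Sven ∩ Zara: 10:30–11:00, 16:30–17:30.
Restricted to 09:30–15:30: 10:30–11:00.
Windows ≥ 90 min: (none).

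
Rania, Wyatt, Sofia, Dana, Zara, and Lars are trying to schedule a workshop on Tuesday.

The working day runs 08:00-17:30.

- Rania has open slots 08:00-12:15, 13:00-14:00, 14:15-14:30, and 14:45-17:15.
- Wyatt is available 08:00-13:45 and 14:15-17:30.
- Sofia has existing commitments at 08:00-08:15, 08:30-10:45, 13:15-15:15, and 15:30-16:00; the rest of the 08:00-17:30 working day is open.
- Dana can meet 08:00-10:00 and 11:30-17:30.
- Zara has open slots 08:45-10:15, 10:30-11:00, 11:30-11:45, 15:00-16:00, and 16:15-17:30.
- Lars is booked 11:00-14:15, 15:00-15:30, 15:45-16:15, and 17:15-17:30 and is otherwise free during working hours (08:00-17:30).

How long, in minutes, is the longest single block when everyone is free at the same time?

60 minutes

Sofia free within 08:00–17:30: 08:15–08:30, 10:45–13:15, 15:15–15:30, 16:00–17:30.
Lars free within 08:00–17:30: 08:00–11:00, 14:15–15:00, 15:30–15:45, 16:15–17:15.
Rania ∩ Wyatt: 08:00–12:15, 13:00–13:45, 14:15–14:30, 14:45–17:15.
Rania ∩ Wyatt ∩ Sofia: 08:15–08:30, 10:45–12:15, 13:00–13:15, 15:15–15:30, 16:00–17:15.
Rania ∩ Wyatt ∩ Sofia ∩ Dana: 08:15–08:30, 11:30–12:15, 13:00–13:15, 15:15–15:30, 16:00–17:15.
Rania ∩ Wyatt ∩ Sofia ∩ Dana ∩ Zara: 11:30–11:45, 15:15–15:30, 16:15–17:15.
Rania ∩ Wyatt ∩ Sofia ∩ Dana ∩ Zara ∩ Lars: 16:15–17:15.
Single common window of 60 minutes.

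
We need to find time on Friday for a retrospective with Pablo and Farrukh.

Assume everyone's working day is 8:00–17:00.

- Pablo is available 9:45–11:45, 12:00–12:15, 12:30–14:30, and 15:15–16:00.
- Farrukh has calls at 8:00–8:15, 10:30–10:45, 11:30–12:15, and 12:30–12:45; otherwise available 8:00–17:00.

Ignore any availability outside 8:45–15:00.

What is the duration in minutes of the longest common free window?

Farrukh free within 08:00–17:00: 08:15–10:30, 10:45–11:30, 12:15–12:30, 12:45–17:00.
Pablo ∩ Farrukh: 09:45–10:30, 10:45–11:30, 12:45–14:30, 15:15–16:00.
Restricted to 08:45–15:00: 09:45–10:30, 10:45–11:30, 12:45–14:30.
Common window lengths: 45, 45, 105 min; longest is 105.

105 minutes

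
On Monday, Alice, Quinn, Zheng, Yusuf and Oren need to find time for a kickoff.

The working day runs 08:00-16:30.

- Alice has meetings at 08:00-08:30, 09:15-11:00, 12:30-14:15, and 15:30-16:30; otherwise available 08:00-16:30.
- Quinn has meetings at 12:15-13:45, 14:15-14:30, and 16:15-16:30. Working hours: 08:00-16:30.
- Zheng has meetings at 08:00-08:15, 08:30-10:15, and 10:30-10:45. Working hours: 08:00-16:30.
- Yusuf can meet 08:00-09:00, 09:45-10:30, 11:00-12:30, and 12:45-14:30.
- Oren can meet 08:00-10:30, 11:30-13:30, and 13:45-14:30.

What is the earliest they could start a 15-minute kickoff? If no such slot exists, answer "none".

11:30

Alice free within 08:00–16:30: 08:30–09:15, 11:00–12:30, 14:15–15:30.
Quinn free within 08:00–16:30: 08:00–12:15, 13:45–14:15, 14:30–16:15.
Zheng free within 08:00–16:30: 08:15–08:30, 10:15–10:30, 10:45–16:30.
Alice ∩ Quinn: 08:30–09:15, 11:00–12:15, 14:30–15:30.
Alice ∩ Quinn ∩ Zheng: 11:00–12:15, 14:30–15:30.
Alice ∩ Quinn ∩ Zheng ∩ Yusuf: 11:00–12:15.
Alice ∩ Quinn ∩ Zheng ∩ Yusuf ∩ Oren: 11:30–12:15.
Windows ≥ 15 min: 11:30–12:15.
Earliest such window starts at 11:30.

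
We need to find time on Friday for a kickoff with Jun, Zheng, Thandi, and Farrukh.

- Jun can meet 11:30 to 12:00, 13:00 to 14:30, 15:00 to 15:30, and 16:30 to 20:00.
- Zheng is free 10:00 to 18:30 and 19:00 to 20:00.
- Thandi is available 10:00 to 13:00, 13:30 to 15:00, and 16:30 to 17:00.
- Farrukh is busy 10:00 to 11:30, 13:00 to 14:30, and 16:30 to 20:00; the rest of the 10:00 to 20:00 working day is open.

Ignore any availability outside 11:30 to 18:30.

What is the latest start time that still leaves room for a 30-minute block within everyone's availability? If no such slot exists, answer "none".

Farrukh free within 10:00–20:00: 11:30–13:00, 14:30–16:30.
Jun ∩ Zheng: 11:30–12:00, 13:00–14:30, 15:00–15:30, 16:30–18:30, 19:00–20:00.
Jun ∩ Zheng ∩ Thandi: 11:30–12:00, 13:30–14:30, 16:30–17:00.
Jun ∩ Zheng ∩ Thandi ∩ Farrukh: 11:30–12:00.
Restricted to 11:30–18:30: 11:30–12:00.
Windows ≥ 30 min: 11:30–12:00.
Latest start in the last window 11:30–12:00 is 12:00 − 30 min = 11:30.

11:30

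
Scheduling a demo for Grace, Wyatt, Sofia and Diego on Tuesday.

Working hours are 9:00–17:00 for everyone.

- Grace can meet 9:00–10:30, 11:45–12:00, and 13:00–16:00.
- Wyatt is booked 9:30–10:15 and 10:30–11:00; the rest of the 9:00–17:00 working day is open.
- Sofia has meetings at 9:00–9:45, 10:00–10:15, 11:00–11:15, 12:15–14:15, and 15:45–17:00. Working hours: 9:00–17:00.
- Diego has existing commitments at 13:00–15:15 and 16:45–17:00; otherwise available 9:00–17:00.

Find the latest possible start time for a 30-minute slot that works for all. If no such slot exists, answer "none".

15:15

Wyatt free within 09:00–17:00: 09:00–09:30, 10:15–10:30, 11:00–17:00.
Sofia free within 09:00–17:00: 09:45–10:00, 10:15–11:00, 11:15–12:15, 14:15–15:45.
Diego free within 09:00–17:00: 09:00–13:00, 15:15–16:45.
Grace ∩ Wyatt: 09:00–09:30, 10:15–10:30, 11:45–12:00, 13:00–16:00.
Grace ∩ Wyatt ∩ Sofia: 10:15–10:30, 11:45–12:00, 14:15–15:45.
Grace ∩ Wyatt ∩ Sofia ∩ Diego: 10:15–10:30, 11:45–12:00, 15:15–15:45.
Windows ≥ 30 min: 15:15–15:45.
Latest start in the last window 15:15–15:45 is 15:45 − 30 min = 15:15.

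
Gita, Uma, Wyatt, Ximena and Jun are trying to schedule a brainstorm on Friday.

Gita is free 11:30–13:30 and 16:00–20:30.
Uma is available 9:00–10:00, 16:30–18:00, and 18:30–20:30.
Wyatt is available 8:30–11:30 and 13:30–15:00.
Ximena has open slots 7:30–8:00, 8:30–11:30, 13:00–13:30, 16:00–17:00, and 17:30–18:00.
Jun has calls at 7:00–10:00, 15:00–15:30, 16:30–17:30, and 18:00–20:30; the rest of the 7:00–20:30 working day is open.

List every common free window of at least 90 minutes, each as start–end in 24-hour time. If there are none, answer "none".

Jun free within 07:00–20:30: 10:00–15:00, 15:30–16:30, 17:30–18:00.
Gita ∩ Uma: 16:30–18:00, 18:30–20:30.
Gita ∩ Uma ∩ Wyatt: (none).
Gita ∩ Uma ∩ Wyatt ∩ Ximena: (none).
Gita ∩ Uma ∩ Wyatt ∩ Ximena ∩ Jun: (none).
Windows ≥ 90 min: (none).

none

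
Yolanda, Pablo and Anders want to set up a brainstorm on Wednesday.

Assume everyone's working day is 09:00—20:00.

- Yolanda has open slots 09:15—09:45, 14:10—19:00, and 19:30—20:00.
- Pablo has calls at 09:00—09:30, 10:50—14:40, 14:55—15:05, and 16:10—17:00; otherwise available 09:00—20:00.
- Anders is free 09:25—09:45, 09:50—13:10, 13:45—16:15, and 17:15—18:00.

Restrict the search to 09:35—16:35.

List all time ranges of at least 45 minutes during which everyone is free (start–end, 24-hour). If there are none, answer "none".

Pablo free within 09:00–20:00: 09:30–10:50, 14:40–14:55, 15:05–16:10, 17:00–20:00.
Yolanda ∩ Pablo: 09:30–09:45, 14:40–14:55, 15:05–16:10, 17:00–19:00, 19:30–20:00.
Yolanda ∩ Pablo ∩ Anders: 09:30–09:45, 14:40–14:55, 15:05–16:10, 17:15–18:00.
Restricted to 09:35–16:35: 09:35–09:45, 14:40–14:55, 15:05–16:10.
Windows ≥ 45 min: 15:05–16:10.

15:05–16:10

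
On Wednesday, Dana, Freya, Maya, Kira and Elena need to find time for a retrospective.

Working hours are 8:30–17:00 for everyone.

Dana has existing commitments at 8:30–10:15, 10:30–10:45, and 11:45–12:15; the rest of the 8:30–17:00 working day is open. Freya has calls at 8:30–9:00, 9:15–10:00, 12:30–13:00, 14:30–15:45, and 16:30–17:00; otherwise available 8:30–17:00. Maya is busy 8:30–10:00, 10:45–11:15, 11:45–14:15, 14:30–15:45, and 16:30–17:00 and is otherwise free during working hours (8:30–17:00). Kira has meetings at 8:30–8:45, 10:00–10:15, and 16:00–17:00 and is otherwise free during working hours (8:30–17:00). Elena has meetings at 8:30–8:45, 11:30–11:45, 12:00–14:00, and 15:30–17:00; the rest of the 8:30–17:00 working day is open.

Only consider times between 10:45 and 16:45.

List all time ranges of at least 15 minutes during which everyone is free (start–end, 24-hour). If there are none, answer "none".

11:15–11:30, 14:15–14:30

Dana free within 08:30–17:00: 10:15–10:30, 10:45–11:45, 12:15–17:00.
Freya free within 08:30–17:00: 09:00–09:15, 10:00–12:30, 13:00–14:30, 15:45–16:30.
Maya free within 08:30–17:00: 10:00–10:45, 11:15–11:45, 14:15–14:30, 15:45–16:30.
Kira free within 08:30–17:00: 08:45–10:00, 10:15–16:00.
Elena free within 08:30–17:00: 08:45–11:30, 11:45–12:00, 14:00–15:30.
Dana ∩ Freya: 10:15–10:30, 10:45–11:45, 12:15–12:30, 13:00–14:30, 15:45–16:30.
Dana ∩ Freya ∩ Maya: 10:15–10:30, 11:15–11:45, 14:15–14:30, 15:45–16:30.
Dana ∩ Freya ∩ Maya ∩ Kira: 10:15–10:30, 11:15–11:45, 14:15–14:30, 15:45–16:00.
Dana ∩ Freya ∩ Maya ∩ Kira ∩ Elena: 10:15–10:30, 11:15–11:30, 14:15–14:30.
Restricted to 10:45–16:45: 11:15–11:30, 14:15–14:30.
Windows ≥ 15 min: 11:15–11:30, 14:15–14:30.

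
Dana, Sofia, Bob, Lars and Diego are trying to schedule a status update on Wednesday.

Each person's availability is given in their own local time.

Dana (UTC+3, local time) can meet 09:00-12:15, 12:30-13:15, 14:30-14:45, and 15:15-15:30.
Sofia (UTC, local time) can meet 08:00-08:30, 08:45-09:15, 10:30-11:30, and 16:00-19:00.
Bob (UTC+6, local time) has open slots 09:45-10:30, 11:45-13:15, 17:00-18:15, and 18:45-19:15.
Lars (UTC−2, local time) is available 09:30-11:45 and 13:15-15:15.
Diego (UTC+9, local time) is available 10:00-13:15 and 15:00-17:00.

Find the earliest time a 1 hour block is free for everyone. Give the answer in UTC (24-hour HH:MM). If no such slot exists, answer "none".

Dana → UTC: 06:00–09:15, 09:30–10:15, 11:30–11:45, 12:15–12:30.
Sofia → UTC: 08:00–08:30, 08:45–09:15, 10:30–11:30, 16:00–19:00.
Bob → UTC: 03:45–04:30, 05:45–07:15, 11:00–12:15, 12:45–13:15.
Lars → UTC: 11:30–13:45, 15:15–17:15.
Diego → UTC: 01:00–04:15, 06:00–08:00.
Dana ∩ Sofia: 08:00–08:30, 08:45–09:15.
Dana ∩ Sofia ∩ Bob: (none).
Dana ∩ Sofia ∩ Bob ∩ Lars: (none).
Dana ∩ Sofia ∩ Bob ∩ Lars ∩ Diego: (none).
Windows ≥ 60 min: (none).

none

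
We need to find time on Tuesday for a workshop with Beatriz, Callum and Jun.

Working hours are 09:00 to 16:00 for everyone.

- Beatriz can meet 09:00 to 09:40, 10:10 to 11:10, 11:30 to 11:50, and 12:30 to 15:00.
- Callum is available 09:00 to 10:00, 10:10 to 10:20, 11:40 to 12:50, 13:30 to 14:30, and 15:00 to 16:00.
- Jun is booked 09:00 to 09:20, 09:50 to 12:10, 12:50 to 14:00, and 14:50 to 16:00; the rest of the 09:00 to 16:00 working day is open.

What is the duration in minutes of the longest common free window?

Jun free within 09:00–16:00: 09:20–09:50, 12:10–12:50, 14:00–14:50.
Beatriz ∩ Callum: 09:00–09:40, 10:10–10:20, 11:40–11:50, 12:30–12:50, 13:30–14:30.
Beatriz ∩ Callum ∩ Jun: 09:20–09:40, 12:30–12:50, 14:00–14:30.
Common window lengths: 20, 20, 30 min; longest is 30.

30 minutes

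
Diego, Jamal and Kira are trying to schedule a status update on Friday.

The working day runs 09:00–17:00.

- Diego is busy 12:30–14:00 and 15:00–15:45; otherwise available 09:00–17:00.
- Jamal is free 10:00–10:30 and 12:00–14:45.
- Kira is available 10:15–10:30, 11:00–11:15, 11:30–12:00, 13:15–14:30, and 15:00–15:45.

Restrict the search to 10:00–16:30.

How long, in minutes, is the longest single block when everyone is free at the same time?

Diego free within 09:00–17:00: 09:00–12:30, 14:00–15:00, 15:45–17:00.
Diego ∩ Jamal: 10:00–10:30, 12:00–12:30, 14:00–14:45.
Diego ∩ Jamal ∩ Kira: 10:15–10:30, 14:00–14:30.
Restricted to 10:00–16:30: 10:15–10:30, 14:00–14:30.
Common window lengths: 15, 30 min; longest is 30.

30 minutes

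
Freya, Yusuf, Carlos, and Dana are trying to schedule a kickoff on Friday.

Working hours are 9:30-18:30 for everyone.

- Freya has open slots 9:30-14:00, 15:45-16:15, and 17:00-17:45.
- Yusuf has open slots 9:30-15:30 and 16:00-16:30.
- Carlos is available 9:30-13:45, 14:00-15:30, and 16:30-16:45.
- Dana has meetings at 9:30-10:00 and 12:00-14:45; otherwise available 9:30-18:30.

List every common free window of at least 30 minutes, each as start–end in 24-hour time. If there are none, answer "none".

Dana free within 09:30–18:30: 10:00–12:00, 14:45–18:30.
Freya ∩ Yusuf: 09:30–14:00, 16:00–16:15.
Freya ∩ Yusuf ∩ Carlos: 09:30–13:45.
Freya ∩ Yusuf ∩ Carlos ∩ Dana: 10:00–12:00.
Windows ≥ 30 min: 10:00–12:00.

10:00–12:00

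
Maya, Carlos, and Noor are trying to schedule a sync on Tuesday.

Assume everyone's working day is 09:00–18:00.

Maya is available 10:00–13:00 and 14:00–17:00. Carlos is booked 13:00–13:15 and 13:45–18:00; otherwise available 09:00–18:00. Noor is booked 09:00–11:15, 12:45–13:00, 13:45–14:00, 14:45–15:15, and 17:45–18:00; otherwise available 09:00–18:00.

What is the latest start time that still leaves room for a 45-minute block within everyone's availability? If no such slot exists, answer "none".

Carlos free within 09:00–18:00: 09:00–13:00, 13:15–13:45.
Noor free within 09:00–18:00: 11:15–12:45, 13:00–13:45, 14:00–14:45, 15:15–17:45.
Maya ∩ Carlos: 10:00–13:00.
Maya ∩ Carlos ∩ Noor: 11:15–12:45.
Windows ≥ 45 min: 11:15–12:45.
Latest start in the last window 11:15–12:45 is 12:45 − 45 min = 12:00.

12:00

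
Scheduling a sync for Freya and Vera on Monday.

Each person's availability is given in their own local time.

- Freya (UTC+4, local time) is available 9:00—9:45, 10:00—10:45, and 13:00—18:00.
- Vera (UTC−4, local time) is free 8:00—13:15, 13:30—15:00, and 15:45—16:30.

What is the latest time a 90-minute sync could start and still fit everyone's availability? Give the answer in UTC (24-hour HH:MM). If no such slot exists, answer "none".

12:30

Freya → UTC: 05:00–05:45, 06:00–06:45, 09:00–14:00.
Vera → UTC: 12:00–17:15, 17:30–19:00, 19:45–20:30.
Freya ∩ Vera: 12:00–14:00.
Windows ≥ 90 min: 12:00–14:00.
Latest start in the last window 12:00–14:00 is 14:00 − 90 min = 12:30.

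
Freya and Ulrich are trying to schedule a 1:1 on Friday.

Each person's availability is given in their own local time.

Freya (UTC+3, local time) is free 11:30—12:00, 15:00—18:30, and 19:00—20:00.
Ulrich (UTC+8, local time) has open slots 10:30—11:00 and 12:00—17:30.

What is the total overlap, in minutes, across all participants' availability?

30 minutes

Freya → UTC: 08:30–09:00, 12:00–15:30, 16:00–17:00.
Ulrich → UTC: 02:30–03:00, 04:00–09:30.
Freya ∩ Ulrich: 08:30–09:00.
Total common minutes: 30.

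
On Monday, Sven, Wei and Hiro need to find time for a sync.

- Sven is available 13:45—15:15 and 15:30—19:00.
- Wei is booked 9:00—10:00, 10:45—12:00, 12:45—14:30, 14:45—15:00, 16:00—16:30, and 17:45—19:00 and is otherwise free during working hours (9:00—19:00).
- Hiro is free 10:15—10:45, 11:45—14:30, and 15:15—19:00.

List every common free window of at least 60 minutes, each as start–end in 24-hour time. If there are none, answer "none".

Wei free within 09:00–19:00: 10:00–10:45, 12:00–12:45, 14:30–14:45, 15:00–16:00, 16:30–17:45.
Sven ∩ Wei: 14:30–14:45, 15:00–15:15, 15:30–16:00, 16:30–17:45.
Sven ∩ Wei ∩ Hiro: 15:30–16:00, 16:30–17:45.
Windows ≥ 60 min: 16:30–17:45.

16:30–17:45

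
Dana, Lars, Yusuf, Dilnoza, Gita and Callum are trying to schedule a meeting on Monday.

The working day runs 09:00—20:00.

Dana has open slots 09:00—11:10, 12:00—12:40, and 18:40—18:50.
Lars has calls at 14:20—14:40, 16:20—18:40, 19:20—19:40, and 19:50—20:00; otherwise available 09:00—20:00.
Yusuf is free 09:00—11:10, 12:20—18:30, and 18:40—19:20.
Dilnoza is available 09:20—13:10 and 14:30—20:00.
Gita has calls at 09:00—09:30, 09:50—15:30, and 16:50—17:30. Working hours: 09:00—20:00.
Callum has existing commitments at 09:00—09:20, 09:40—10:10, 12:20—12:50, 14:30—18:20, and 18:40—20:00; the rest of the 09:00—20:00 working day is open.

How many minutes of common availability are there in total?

10 minutes

Lars free within 09:00–20:00: 09:00–14:20, 14:40–16:20, 18:40–19:20, 19:40–19:50.
Gita free within 09:00–20:00: 09:30–09:50, 15:30–16:50, 17:30–20:00.
Callum free within 09:00–20:00: 09:20–09:40, 10:10–12:20, 12:50–14:30, 18:20–18:40.
Dana ∩ Lars: 09:00–11:10, 12:00–12:40, 18:40–18:50.
Dana ∩ Lars ∩ Yusuf: 09:00–11:10, 12:20–12:40, 18:40–18:50.
Dana ∩ Lars ∩ Yusuf ∩ Dilnoza: 09:20–11:10, 12:20–12:40, 18:40–18:50.
Dana ∩ Lars ∩ Yusuf ∩ Dilnoza ∩ Gita: 09:30–09:50, 18:40–18:50.
Dana ∩ Lars ∩ Yusuf ∩ Dilnoza ∩ Gita ∩ Callum: 09:30–09:40.
Total common minutes: 10.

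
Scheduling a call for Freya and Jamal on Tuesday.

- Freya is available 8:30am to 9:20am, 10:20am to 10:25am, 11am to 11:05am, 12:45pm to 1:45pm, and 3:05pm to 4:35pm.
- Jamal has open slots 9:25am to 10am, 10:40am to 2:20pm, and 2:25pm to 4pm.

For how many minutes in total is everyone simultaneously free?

120 minutes

Freya ∩ Jamal: 11:00–11:05, 12:45–13:45, 15:05–16:00.
Total common minutes: 5 + 60 + 55 = 120.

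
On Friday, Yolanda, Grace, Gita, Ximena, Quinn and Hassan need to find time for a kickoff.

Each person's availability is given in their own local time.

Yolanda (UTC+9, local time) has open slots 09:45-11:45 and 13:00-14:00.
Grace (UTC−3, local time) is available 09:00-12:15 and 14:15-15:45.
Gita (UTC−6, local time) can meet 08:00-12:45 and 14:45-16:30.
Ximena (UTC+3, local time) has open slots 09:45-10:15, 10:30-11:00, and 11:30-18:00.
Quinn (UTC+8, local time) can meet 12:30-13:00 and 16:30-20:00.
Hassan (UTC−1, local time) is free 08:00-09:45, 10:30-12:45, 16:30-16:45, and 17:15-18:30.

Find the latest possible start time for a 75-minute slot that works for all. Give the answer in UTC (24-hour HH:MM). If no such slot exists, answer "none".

none

Yolanda → UTC: 00:45–02:45, 04:00–05:00.
Grace → UTC: 12:00–15:15, 17:15–18:45.
Gita → UTC: 14:00–18:45, 20:45–22:30.
Ximena → UTC: 06:45–07:15, 07:30–08:00, 08:30–15:00.
Quinn → UTC: 04:30–05:00, 08:30–12:00.
Hassan → UTC: 09:00–10:45, 11:30–13:45, 17:30–17:45, 18:15–19:30.
Yolanda ∩ Grace: (none).
Yolanda ∩ Grace ∩ Gita: (none).
Yolanda ∩ Grace ∩ Gita ∩ Ximena: (none).
Yolanda ∩ Grace ∩ Gita ∩ Ximena ∩ Quinn: (none).
Yolanda ∩ Grace ∩ Gita ∩ Ximena ∩ Quinn ∩ Hassan: (none).
Windows ≥ 75 min: (none).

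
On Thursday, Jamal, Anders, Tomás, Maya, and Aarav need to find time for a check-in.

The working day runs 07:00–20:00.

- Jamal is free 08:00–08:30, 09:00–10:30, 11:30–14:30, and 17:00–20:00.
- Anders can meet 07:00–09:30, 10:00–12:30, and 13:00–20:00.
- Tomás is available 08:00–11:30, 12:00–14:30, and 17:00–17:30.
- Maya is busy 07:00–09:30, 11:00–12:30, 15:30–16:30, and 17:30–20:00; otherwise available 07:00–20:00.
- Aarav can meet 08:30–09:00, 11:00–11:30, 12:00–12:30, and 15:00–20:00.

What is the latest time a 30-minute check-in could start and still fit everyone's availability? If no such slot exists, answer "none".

17:00

Maya free within 07:00–20:00: 09:30–11:00, 12:30–15:30, 16:30–17:30.
Jamal ∩ Anders: 08:00–08:30, 09:00–09:30, 10:00–10:30, 11:30–12:30, 13:00–14:30, 17:00–20:00.
Jamal ∩ Anders ∩ Tomás: 08:00–08:30, 09:00–09:30, 10:00–10:30, 12:00–12:30, 13:00–14:30, 17:00–17:30.
Jamal ∩ Anders ∩ Tomás ∩ Maya: 10:00–10:30, 13:00–14:30, 17:00–17:30.
Jamal ∩ Anders ∩ Tomás ∩ Maya ∩ Aarav: 17:00–17:30.
Windows ≥ 30 min: 17:00–17:30.
Latest start in the last window 17:00–17:30 is 17:30 − 30 min = 17:00.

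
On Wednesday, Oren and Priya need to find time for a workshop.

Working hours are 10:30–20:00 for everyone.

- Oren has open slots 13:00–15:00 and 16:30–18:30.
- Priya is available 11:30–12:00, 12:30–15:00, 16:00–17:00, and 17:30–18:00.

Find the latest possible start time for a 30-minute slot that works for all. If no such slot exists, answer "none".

Oren ∩ Priya: 13:00–15:00, 16:30–17:00, 17:30–18:00.
Windows ≥ 30 min: 13:00–15:00, 16:30–17:00, 17:30–18:00.
Latest start in the last window 17:30–18:00 is 18:00 − 30 min = 17:30.

17:30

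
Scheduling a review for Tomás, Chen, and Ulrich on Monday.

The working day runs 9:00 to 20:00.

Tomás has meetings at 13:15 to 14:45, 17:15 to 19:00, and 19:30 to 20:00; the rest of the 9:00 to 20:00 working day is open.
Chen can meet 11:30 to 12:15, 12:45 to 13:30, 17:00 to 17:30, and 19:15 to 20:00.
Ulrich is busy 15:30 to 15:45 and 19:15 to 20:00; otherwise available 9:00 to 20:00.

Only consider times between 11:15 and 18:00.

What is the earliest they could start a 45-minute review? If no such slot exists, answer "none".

11:30

Tomás free within 09:00–20:00: 09:00–13:15, 14:45–17:15, 19:00–19:30.
Ulrich free within 09:00–20:00: 09:00–15:30, 15:45–19:15.
Tomás ∩ Chen: 11:30–12:15, 12:45–13:15, 17:00–17:15, 19:15–19:30.
Tomás ∩ Chen ∩ Ulrich: 11:30–12:15, 12:45–13:15, 17:00–17:15.
Restricted to 11:15–18:00: 11:30–12:15, 12:45–13:15, 17:00–17:15.
Windows ≥ 45 min: 11:30–12:15.
Earliest such window starts at 11:30.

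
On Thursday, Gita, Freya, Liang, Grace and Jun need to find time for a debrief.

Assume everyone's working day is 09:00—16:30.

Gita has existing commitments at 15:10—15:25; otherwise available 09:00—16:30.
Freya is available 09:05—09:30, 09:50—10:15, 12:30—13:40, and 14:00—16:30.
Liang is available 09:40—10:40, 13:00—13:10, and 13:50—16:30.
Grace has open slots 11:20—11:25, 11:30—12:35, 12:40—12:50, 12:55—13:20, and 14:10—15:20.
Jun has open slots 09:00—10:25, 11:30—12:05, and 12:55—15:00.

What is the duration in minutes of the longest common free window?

50 minutes

Gita free within 09:00–16:30: 09:00–15:10, 15:25–16:30.
Gita ∩ Freya: 09:05–09:30, 09:50–10:15, 12:30–13:40, 14:00–15:10, 15:25–16:30.
Gita ∩ Freya ∩ Liang: 09:50–10:15, 13:00–13:10, 14:00–15:10, 15:25–16:30.
Gita ∩ Freya ∩ Liang ∩ Grace: 13:00–13:10, 14:10–15:10.
Gita ∩ Freya ∩ Liang ∩ Grace ∩ Jun: 13:00–13:10, 14:10–15:00.
Common window lengths: 10, 50 min; longest is 50.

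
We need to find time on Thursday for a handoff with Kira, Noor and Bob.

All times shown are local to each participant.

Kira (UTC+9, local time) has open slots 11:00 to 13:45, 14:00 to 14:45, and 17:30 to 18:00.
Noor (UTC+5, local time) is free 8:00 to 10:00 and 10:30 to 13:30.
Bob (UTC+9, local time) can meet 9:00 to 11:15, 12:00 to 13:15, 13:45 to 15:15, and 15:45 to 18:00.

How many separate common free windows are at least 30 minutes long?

1

Kira → UTC: 02:00–04:45, 05:00–05:45, 08:30–09:00.
Noor → UTC: 03:00–05:00, 05:30–08:30.
Bob → UTC: 00:00–02:15, 03:00–04:15, 04:45–06:15, 06:45–09:00.
Kira ∩ Noor: 03:00–04:45, 05:30–05:45.
Kira ∩ Noor ∩ Bob: 03:00–04:15, 05:30–05:45.
Windows ≥ 30 min: 03:00–04:15.
That's 1 window.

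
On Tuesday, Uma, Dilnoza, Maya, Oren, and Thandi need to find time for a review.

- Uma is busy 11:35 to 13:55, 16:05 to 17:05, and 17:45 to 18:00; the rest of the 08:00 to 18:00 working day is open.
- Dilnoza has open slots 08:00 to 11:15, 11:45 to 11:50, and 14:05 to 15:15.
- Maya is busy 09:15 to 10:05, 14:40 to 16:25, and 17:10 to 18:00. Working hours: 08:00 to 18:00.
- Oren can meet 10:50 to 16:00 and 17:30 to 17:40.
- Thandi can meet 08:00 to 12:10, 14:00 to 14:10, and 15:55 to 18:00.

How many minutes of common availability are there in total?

30 minutes

Uma free within 08:00–18:00: 08:00–11:35, 13:55–16:05, 17:05–17:45.
Maya free within 08:00–18:00: 08:00–09:15, 10:05–14:40, 16:25–17:10.
Uma ∩ Dilnoza: 08:00–11:15, 14:05–15:15.
Uma ∩ Dilnoza ∩ Maya: 08:00–09:15, 10:05–11:15, 14:05–14:40.
Uma ∩ Dilnoza ∩ Maya ∩ Oren: 10:50–11:15, 14:05–14:40.
Uma ∩ Dilnoza ∩ Maya ∩ Oren ∩ Thandi: 10:50–11:15, 14:05–14:10.
Total common minutes: 25 + 5 = 30.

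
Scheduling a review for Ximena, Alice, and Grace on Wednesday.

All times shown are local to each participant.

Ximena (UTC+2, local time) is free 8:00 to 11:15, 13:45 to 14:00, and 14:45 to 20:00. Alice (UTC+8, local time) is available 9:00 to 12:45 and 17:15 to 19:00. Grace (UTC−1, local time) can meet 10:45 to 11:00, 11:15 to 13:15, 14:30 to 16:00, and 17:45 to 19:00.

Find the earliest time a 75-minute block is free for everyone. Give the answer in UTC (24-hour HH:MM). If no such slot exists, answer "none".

Ximena → UTC: 06:00–09:15, 11:45–12:00, 12:45–18:00.
Alice → UTC: 01:00–04:45, 09:15–11:00.
Grace → UTC: 11:45–12:00, 12:15–14:15, 15:30–17:00, 18:45–20:00.
Ximena ∩ Alice: (none).
Ximena ∩ Alice ∩ Grace: (none).
Windows ≥ 75 min: (none).

none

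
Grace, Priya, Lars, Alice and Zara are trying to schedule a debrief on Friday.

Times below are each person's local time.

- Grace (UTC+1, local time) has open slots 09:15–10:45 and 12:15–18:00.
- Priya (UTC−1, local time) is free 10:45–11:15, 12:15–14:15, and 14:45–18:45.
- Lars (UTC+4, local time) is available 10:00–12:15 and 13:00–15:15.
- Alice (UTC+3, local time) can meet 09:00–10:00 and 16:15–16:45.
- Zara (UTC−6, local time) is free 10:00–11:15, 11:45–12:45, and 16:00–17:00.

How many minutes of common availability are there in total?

0 minutes

Grace → UTC: 08:15–09:45, 11:15–17:00.
Priya → UTC: 11:45–12:15, 13:15–15:15, 15:45–19:45.
Lars → UTC: 06:00–08:15, 09:00–11:15.
Alice → UTC: 06:00–07:00, 13:15–13:45.
Zara → UTC: 16:00–17:15, 17:45–18:45, 22:00–23:00.
Grace ∩ Priya: 11:45–12:15, 13:15–15:15, 15:45–17:00.
Grace ∩ Priya ∩ Lars: (none).
Grace ∩ Priya ∩ Lars ∩ Alice: (none).
Grace ∩ Priya ∩ Lars ∩ Alice ∩ Zara: (none).
Total common minutes: 0.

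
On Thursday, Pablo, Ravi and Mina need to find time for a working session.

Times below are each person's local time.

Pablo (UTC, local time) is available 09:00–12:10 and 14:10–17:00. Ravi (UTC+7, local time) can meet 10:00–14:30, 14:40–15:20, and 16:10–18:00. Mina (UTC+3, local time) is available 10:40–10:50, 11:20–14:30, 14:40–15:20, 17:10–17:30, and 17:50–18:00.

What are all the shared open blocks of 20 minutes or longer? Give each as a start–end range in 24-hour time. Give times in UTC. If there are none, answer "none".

09:10–11:00

Pablo → UTC: 09:00–12:10, 14:10–17:00.
Ravi → UTC: 03:00–07:30, 07:40–08:20, 09:10–11:00.
Mina → UTC: 07:40–07:50, 08:20–11:30, 11:40–12:20, 14:10–14:30, 14:50–15:00.
Pablo ∩ Ravi: 09:10–11:00.
Pablo ∩ Ravi ∩ Mina: 09:10–11:00.
Windows ≥ 20 min: 09:10–11:00.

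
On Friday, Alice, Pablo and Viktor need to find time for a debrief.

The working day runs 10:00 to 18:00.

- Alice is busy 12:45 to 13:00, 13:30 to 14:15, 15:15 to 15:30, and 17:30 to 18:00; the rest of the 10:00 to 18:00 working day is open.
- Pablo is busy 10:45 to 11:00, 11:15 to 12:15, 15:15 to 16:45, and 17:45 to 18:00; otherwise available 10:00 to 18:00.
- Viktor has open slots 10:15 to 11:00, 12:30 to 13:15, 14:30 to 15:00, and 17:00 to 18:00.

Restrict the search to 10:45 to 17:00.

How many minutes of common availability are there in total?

60 minutes

Alice free within 10:00–18:00: 10:00–12:45, 13:00–13:30, 14:15–15:15, 15:30–17:30.
Pablo free within 10:00–18:00: 10:00–10:45, 11:00–11:15, 12:15–15:15, 16:45–17:45.
Alice ∩ Pablo: 10:00–10:45, 11:00–11:15, 12:15–12:45, 13:00–13:30, 14:15–15:15, 16:45–17:30.
Alice ∩ Pablo ∩ Viktor: 10:15–10:45, 12:30–12:45, 13:00–13:15, 14:30–15:00, 17:00–17:30.
Restricted to 10:45–17:00: 12:30–12:45, 13:00–13:15, 14:30–15:00.
Total common minutes: 15 + 15 + 30 = 60.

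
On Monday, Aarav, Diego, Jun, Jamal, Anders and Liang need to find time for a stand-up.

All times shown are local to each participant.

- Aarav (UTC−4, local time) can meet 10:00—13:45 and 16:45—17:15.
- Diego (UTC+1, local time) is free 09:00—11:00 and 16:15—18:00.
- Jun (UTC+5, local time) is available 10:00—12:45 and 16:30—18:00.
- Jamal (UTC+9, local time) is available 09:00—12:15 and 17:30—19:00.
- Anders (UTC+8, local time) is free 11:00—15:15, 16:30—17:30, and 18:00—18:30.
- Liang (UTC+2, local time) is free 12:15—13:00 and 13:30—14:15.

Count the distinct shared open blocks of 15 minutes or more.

0

Aarav → UTC: 14:00–17:45, 20:45–21:15.
Diego → UTC: 08:00–10:00, 15:15–17:00.
Jun → UTC: 05:00–07:45, 11:30–13:00.
Jamal → UTC: 00:00–03:15, 08:30–10:00.
Anders → UTC: 03:00–07:15, 08:30–09:30, 10:00–10:30.
Liang → UTC: 10:15–11:00, 11:30–12:15.
Aarav ∩ Diego: 15:15–17:00.
Aarav ∩ Diego ∩ Jun: (none).
Aarav ∩ Diego ∩ Jun ∩ Jamal: (none).
Aarav ∩ Diego ∩ Jun ∩ Jamal ∩ Anders: (none).
Aarav ∩ Diego ∩ Jun ∩ Jamal ∩ Anders ∩ Liang: (none).
Windows ≥ 15 min: (none).
That's 0 windows.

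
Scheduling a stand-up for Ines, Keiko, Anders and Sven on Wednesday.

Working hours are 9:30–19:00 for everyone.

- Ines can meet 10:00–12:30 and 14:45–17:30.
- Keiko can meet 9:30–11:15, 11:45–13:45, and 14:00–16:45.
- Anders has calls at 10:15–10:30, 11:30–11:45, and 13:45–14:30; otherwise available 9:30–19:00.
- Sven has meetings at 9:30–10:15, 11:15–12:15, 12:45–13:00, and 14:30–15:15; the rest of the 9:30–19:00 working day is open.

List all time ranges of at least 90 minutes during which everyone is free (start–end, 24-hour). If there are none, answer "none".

Anders free within 09:30–19:00: 09:30–10:15, 10:30–11:30, 11:45–13:45, 14:30–19:00.
Sven free within 09:30–19:00: 10:15–11:15, 12:15–12:45, 13:00–14:30, 15:15–19:00.
Ines ∩ Keiko: 10:00–11:15, 11:45–12:30, 14:45–16:45.
Ines ∩ Keiko ∩ Anders: 10:00–10:15, 10:30–11:15, 11:45–12:30, 14:45–16:45.
Ines ∩ Keiko ∩ Anders ∩ Sven: 10:30–11:15, 12:15–12:30, 15:15–16:45.
Windows ≥ 90 min: 15:15–16:45.

15:15–16:45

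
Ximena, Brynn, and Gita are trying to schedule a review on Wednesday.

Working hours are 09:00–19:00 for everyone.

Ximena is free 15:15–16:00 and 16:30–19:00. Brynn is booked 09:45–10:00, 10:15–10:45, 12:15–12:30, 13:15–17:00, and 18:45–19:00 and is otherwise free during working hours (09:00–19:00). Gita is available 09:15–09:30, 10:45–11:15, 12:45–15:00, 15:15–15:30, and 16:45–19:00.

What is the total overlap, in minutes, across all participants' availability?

105 minutes

Brynn free within 09:00–19:00: 09:00–09:45, 10:00–10:15, 10:45–12:15, 12:30–13:15, 17:00–18:45.
Ximena ∩ Brynn: 17:00–18:45.
Ximena ∩ Brynn ∩ Gita: 17:00–18:45.
Total common minutes: 105.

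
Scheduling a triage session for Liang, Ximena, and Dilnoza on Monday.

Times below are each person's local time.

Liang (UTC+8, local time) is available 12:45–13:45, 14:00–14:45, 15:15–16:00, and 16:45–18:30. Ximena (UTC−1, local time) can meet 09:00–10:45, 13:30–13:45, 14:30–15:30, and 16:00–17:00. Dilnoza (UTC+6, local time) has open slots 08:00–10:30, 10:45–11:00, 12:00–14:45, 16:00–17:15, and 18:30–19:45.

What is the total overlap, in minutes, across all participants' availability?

30 minutes

Liang → UTC: 04:45–05:45, 06:00–06:45, 07:15–08:00, 08:45–10:30.
Ximena → UTC: 10:00–11:45, 14:30–14:45, 15:30–16:30, 17:00–18:00.
Dilnoza → UTC: 02:00–04:30, 04:45–05:00, 06:00–08:45, 10:00–11:15, 12:30–13:45.
Liang ∩ Ximena: 10:00–10:30.
Liang ∩ Ximena ∩ Dilnoza: 10:00–10:30.
Total common minutes: 30.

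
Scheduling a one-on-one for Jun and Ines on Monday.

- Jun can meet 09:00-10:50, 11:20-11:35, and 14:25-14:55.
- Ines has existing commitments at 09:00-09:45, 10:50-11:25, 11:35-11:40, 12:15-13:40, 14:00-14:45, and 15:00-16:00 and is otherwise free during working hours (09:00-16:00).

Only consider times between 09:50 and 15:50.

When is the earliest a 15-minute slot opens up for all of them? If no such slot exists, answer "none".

09:50

Ines free within 09:00–16:00: 09:45–10:50, 11:25–11:35, 11:40–12:15, 13:40–14:00, 14:45–15:00.
Jun ∩ Ines: 09:45–10:50, 11:25–11:35, 14:45–14:55.
Restricted to 09:50–15:50: 09:50–10:50, 11:25–11:35, 14:45–14:55.
Windows ≥ 15 min: 09:50–10:50.
Earliest such window starts at 09:50.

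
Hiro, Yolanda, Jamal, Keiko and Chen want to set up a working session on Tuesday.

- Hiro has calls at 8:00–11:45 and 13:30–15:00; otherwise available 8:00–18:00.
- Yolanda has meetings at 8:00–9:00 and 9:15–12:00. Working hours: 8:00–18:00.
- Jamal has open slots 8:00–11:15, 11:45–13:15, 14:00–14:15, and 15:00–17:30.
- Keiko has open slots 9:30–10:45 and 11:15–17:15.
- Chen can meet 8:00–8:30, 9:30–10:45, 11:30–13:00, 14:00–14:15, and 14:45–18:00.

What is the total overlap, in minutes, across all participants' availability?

Hiro free within 08:00–18:00: 11:45–13:30, 15:00–18:00.
Yolanda free within 08:00–18:00: 09:00–09:15, 12:00–18:00.
Hiro ∩ Yolanda: 12:00–13:30, 15:00–18:00.
Hiro ∩ Yolanda ∩ Jamal: 12:00–13:15, 15:00–17:30.
Hiro ∩ Yolanda ∩ Jamal ∩ Keiko: 12:00–13:15, 15:00–17:15.
Hiro ∩ Yolanda ∩ Jamal ∩ Keiko ∩ Chen: 12:00–13:00, 15:00–17:15.
Total common minutes: 60 + 135 = 195.

195 minutes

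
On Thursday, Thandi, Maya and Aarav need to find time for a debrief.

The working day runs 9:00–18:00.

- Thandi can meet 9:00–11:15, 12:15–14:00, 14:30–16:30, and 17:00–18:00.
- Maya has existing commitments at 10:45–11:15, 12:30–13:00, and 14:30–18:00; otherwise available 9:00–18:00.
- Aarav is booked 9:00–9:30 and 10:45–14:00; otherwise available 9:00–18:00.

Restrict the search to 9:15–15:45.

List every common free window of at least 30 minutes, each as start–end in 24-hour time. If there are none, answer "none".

09:30–10:45

Maya free within 09:00–18:00: 09:00–10:45, 11:15–12:30, 13:00–14:30.
Aarav free within 09:00–18:00: 09:30–10:45, 14:00–18:00.
Thandi ∩ Maya: 09:00–10:45, 12:15–12:30, 13:00–14:00.
Thandi ∩ Maya ∩ Aarav: 09:30–10:45.
Restricted to 09:15–15:45: 09:30–10:45.
Windows ≥ 30 min: 09:30–10:45.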